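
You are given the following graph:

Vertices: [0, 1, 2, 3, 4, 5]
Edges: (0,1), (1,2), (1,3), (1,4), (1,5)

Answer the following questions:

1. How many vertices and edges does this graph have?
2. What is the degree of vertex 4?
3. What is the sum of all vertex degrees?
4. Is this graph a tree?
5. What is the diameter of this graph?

Count: 6 vertices, 5 edges.
Vertex 4 has neighbors [1], degree = 1.
Handshaking lemma: 2 * 5 = 10.
A graph is a tree iff it is connected and has exactly n-1 edges. This graph is connected (all 6 vertices in one component) and has 6-1 = 5 edges. It is a tree.
Diameter (longest shortest path) = 2.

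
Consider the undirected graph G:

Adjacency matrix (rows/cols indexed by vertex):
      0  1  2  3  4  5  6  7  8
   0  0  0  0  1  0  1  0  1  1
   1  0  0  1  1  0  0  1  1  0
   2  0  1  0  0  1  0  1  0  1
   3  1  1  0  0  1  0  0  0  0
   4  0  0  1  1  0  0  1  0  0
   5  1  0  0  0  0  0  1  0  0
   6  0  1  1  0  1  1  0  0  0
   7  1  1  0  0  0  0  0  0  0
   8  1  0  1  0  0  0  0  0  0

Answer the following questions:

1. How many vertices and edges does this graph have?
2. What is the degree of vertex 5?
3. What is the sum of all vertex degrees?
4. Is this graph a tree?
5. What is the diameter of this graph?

Count: 9 vertices, 14 edges.
Vertex 5 has neighbors [0, 6], degree = 2.
Handshaking lemma: 2 * 14 = 28.
A tree on 9 vertices has 8 edges. This graph has 14 edges (6 extra). Not a tree.
Diameter (longest shortest path) = 3.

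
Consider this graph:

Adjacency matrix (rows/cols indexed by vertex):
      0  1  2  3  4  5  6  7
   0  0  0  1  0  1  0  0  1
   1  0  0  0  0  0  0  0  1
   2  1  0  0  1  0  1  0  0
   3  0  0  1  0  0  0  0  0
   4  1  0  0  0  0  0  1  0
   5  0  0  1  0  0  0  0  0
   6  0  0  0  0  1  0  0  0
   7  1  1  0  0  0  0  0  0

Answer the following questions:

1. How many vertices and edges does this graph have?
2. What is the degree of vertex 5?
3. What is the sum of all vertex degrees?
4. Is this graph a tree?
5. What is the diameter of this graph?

Count: 8 vertices, 7 edges.
Vertex 5 has neighbors [2], degree = 1.
Handshaking lemma: 2 * 7 = 14.
A graph is a tree iff it is connected and has exactly n-1 edges. This graph is connected (all 8 vertices in one component) and has 8-1 = 7 edges. It is a tree.
Diameter (longest shortest path) = 4.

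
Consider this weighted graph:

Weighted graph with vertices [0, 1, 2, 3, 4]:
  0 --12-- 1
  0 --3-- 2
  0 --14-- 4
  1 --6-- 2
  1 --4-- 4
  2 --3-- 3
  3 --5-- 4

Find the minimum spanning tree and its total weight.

Applying Kruskal's algorithm (sort edges by weight, add if no cycle):
  Add (0,2) w=3
  Add (2,3) w=3
  Add (1,4) w=4
  Add (3,4) w=5
  Skip (1,2) w=6 (creates cycle)
  Skip (0,1) w=12 (creates cycle)
  Skip (0,4) w=14 (creates cycle)
MST weight = 15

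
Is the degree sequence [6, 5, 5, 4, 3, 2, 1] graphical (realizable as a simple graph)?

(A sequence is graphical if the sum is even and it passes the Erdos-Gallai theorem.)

Sum of degrees = 26. Sum is even but fails Erdos-Gallai. The sequence is NOT graphical.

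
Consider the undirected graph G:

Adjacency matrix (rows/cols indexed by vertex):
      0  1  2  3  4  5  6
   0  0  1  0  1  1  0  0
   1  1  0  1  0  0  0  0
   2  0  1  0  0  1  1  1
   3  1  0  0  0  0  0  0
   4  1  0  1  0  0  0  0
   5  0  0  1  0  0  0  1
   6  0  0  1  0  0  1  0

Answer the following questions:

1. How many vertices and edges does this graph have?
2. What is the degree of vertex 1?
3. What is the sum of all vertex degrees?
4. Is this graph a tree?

Count: 7 vertices, 8 edges.
Vertex 1 has neighbors [0, 2], degree = 2.
Handshaking lemma: 2 * 8 = 16.
A tree on 7 vertices has 6 edges. This graph has 8 edges (2 extra). Not a tree.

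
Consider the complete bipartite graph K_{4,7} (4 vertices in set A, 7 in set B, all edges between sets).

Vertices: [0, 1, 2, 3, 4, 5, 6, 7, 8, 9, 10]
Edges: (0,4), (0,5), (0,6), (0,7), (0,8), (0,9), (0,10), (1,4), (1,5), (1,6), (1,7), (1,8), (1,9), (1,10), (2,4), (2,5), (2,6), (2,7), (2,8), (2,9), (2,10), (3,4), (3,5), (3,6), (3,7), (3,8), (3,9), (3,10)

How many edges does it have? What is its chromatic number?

K_{4,7} has 4 * 7 = 28 edges.
Bipartite graphs have chromatic number 2 (color each partition differently).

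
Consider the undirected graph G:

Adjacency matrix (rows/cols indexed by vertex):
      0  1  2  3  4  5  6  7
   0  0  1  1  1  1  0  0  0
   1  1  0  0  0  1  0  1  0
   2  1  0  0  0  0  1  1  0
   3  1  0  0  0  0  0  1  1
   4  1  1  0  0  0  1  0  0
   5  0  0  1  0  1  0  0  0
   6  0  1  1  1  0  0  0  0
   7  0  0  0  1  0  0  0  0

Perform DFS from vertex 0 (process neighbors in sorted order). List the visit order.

DFS from vertex 0 (neighbors processed in ascending order):
Visit order: 0, 1, 4, 5, 2, 6, 3, 7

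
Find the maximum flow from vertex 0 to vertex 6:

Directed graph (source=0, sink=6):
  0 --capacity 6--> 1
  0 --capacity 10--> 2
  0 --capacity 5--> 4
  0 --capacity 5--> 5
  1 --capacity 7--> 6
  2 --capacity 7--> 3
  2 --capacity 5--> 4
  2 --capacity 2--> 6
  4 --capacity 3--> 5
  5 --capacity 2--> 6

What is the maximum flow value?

Computing max flow:
  Flow on (0->1): 6/6
  Flow on (0->2): 2/10
  Flow on (0->4): 2/5
  Flow on (1->6): 6/7
  Flow on (2->6): 2/2
  Flow on (4->5): 2/3
  Flow on (5->6): 2/2
Maximum flow = 10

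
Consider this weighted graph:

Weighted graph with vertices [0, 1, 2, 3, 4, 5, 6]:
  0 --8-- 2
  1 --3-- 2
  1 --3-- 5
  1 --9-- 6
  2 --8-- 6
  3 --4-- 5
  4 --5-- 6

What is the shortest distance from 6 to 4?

Using Dijkstra's algorithm from vertex 6:
Shortest path: 6 -> 4
Total weight: 5 = 5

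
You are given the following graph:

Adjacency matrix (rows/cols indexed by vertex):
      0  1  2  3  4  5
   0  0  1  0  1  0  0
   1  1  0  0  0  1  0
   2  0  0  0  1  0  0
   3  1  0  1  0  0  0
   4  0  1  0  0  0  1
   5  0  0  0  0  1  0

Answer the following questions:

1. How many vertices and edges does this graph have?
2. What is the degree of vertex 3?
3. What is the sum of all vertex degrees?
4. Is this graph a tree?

Count: 6 vertices, 5 edges.
Vertex 3 has neighbors [0, 2], degree = 2.
Handshaking lemma: 2 * 5 = 10.
A graph is a tree iff it is connected and has exactly n-1 edges. This graph is connected (all 6 vertices in one component) and has 6-1 = 5 edges. It is a tree.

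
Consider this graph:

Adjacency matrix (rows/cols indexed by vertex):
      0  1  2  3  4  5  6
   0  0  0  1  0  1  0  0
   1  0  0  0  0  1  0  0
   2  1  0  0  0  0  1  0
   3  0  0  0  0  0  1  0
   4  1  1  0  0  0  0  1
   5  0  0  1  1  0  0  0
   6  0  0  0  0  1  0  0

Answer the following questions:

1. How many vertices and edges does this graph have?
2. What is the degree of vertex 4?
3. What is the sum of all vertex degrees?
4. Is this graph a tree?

Count: 7 vertices, 6 edges.
Vertex 4 has neighbors [0, 1, 6], degree = 3.
Handshaking lemma: 2 * 6 = 12.
A graph is a tree iff it is connected and has exactly n-1 edges. This graph is connected (all 7 vertices in one component) and has 7-1 = 6 edges. It is a tree.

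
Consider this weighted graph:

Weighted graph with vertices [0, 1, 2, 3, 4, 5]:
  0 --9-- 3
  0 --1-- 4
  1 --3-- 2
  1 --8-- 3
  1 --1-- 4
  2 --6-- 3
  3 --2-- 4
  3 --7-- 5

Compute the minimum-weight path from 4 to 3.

Using Dijkstra's algorithm from vertex 4:
Shortest path: 4 -> 3
Total weight: 2 = 2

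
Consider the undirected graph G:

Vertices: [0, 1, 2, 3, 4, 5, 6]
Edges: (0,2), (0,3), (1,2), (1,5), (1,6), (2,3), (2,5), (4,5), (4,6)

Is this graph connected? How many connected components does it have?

Checking connectivity: the graph has 1 connected component(s).
All vertices are reachable from each other. The graph IS connected.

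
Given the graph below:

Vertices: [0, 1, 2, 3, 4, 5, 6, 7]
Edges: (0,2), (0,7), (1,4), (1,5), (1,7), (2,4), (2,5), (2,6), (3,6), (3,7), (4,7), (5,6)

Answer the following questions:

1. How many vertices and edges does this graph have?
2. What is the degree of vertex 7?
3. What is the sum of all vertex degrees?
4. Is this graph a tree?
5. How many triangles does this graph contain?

Count: 8 vertices, 12 edges.
Vertex 7 has neighbors [0, 1, 3, 4], degree = 4.
Handshaking lemma: 2 * 12 = 24.
A tree on 8 vertices has 7 edges. This graph has 12 edges (5 extra). Not a tree.
Number of triangles = 2.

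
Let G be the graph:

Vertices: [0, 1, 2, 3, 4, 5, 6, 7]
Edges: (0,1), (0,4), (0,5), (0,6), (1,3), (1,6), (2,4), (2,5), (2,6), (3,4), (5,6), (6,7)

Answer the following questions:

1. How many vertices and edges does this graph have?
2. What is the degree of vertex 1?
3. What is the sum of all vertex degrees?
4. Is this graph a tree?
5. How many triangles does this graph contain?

Count: 8 vertices, 12 edges.
Vertex 1 has neighbors [0, 3, 6], degree = 3.
Handshaking lemma: 2 * 12 = 24.
A tree on 8 vertices has 7 edges. This graph has 12 edges (5 extra). Not a tree.
Number of triangles = 3.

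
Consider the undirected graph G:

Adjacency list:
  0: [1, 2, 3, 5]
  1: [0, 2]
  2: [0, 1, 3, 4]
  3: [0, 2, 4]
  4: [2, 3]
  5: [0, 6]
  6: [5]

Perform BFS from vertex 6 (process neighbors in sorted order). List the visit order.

BFS from vertex 6 (neighbors processed in ascending order):
Visit order: 6, 5, 0, 1, 2, 3, 4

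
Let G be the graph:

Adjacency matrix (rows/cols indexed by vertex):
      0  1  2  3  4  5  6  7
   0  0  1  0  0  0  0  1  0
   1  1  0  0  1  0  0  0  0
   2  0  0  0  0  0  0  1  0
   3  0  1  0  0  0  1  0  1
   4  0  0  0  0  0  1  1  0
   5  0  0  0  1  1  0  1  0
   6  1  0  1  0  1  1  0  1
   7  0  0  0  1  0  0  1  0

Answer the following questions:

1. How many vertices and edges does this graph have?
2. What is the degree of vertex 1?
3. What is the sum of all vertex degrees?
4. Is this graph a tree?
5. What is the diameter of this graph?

Count: 8 vertices, 10 edges.
Vertex 1 has neighbors [0, 3], degree = 2.
Handshaking lemma: 2 * 10 = 20.
A tree on 8 vertices has 7 edges. This graph has 10 edges (3 extra). Not a tree.
Diameter (longest shortest path) = 3.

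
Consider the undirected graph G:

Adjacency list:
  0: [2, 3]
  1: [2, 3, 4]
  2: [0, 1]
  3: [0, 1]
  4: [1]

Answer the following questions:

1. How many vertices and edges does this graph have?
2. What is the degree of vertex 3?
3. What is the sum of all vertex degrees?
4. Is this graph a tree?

Count: 5 vertices, 5 edges.
Vertex 3 has neighbors [0, 1], degree = 2.
Handshaking lemma: 2 * 5 = 10.
A tree on 5 vertices has 4 edges. This graph has 5 edges (1 extra). Not a tree.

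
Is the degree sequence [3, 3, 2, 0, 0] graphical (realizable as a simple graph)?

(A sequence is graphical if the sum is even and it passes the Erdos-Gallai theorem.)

Sum of degrees = 8. Sum is even but fails Erdos-Gallai. The sequence is NOT graphical.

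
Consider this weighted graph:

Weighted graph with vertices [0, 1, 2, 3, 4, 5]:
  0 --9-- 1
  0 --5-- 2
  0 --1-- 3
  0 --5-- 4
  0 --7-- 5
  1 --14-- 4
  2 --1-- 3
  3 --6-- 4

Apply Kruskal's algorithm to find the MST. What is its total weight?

Applying Kruskal's algorithm (sort edges by weight, add if no cycle):
  Add (0,3) w=1
  Add (2,3) w=1
  Add (0,4) w=5
  Skip (0,2) w=5 (creates cycle)
  Skip (3,4) w=6 (creates cycle)
  Add (0,5) w=7
  Add (0,1) w=9
  Skip (1,4) w=14 (creates cycle)
MST weight = 23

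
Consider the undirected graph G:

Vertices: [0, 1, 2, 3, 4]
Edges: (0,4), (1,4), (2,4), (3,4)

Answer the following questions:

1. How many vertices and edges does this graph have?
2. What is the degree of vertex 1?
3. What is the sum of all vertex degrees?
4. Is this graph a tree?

Count: 5 vertices, 4 edges.
Vertex 1 has neighbors [4], degree = 1.
Handshaking lemma: 2 * 4 = 8.
A graph is a tree iff it is connected and has exactly n-1 edges. This graph is connected (all 5 vertices in one component) and has 5-1 = 4 edges. It is a tree.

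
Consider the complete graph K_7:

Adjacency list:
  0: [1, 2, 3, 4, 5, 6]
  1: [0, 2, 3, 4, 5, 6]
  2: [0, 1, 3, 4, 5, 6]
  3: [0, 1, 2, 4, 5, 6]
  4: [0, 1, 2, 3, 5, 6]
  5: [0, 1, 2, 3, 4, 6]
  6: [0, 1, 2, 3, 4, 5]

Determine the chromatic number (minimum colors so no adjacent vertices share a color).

In K_7, every vertex is adjacent to every other vertex.
Each vertex needs a unique color.
Chromatic number = 7.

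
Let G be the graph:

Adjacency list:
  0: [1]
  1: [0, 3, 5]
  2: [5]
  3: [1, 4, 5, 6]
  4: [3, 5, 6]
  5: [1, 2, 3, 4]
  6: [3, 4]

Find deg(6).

Vertex 6 has neighbors [3, 4], so deg(6) = 2.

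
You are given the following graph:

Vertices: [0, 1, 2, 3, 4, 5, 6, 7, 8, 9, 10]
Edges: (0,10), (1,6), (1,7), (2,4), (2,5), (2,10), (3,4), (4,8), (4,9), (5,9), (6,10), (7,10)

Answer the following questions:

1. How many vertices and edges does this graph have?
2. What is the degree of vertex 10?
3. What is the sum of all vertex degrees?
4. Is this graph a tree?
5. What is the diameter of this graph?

Count: 11 vertices, 12 edges.
Vertex 10 has neighbors [0, 2, 6, 7], degree = 4.
Handshaking lemma: 2 * 12 = 24.
A tree on 11 vertices has 10 edges. This graph has 12 edges (2 extra). Not a tree.
Diameter (longest shortest path) = 5.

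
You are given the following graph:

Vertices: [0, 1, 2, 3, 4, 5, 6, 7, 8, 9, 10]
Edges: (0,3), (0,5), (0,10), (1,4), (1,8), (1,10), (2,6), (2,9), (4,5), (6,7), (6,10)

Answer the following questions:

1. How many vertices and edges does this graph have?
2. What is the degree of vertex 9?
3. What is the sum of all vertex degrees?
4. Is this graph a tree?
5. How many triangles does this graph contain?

Count: 11 vertices, 11 edges.
Vertex 9 has neighbors [2], degree = 1.
Handshaking lemma: 2 * 11 = 22.
A tree on 11 vertices has 10 edges. This graph has 11 edges (1 extra). Not a tree.
Number of triangles = 0.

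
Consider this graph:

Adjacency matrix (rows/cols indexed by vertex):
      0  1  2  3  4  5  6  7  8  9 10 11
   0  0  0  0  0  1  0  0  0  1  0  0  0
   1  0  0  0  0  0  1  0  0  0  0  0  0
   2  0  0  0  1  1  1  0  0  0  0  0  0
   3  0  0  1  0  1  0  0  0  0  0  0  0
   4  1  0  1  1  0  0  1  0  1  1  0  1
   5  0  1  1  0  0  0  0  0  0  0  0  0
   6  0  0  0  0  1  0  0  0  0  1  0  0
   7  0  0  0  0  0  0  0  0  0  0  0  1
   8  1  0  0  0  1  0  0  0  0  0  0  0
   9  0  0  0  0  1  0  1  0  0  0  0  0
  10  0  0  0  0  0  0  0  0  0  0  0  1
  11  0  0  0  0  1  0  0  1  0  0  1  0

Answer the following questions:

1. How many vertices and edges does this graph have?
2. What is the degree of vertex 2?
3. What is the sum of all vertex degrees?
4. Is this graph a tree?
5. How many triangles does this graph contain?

Count: 12 vertices, 14 edges.
Vertex 2 has neighbors [3, 4, 5], degree = 3.
Handshaking lemma: 2 * 14 = 28.
A tree on 12 vertices has 11 edges. This graph has 14 edges (3 extra). Not a tree.
Number of triangles = 3.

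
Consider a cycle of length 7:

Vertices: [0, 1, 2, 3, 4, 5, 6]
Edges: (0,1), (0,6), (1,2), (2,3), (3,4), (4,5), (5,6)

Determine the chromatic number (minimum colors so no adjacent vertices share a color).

This is an odd cycle (C_7). Odd cycles are not bipartite (any 2-coloring forces two adjacent vertices to match), and 3 colors suffice.
Chromatic number = 3.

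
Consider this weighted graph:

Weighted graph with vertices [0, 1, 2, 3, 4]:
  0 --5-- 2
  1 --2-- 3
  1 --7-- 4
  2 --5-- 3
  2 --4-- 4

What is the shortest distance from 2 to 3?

Using Dijkstra's algorithm from vertex 2:
Shortest path: 2 -> 3
Total weight: 5 = 5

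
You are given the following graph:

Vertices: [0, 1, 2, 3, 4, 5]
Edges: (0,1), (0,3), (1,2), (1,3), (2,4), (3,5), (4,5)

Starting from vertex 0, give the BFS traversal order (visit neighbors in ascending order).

BFS from vertex 0 (neighbors processed in ascending order):
Visit order: 0, 1, 3, 2, 5, 4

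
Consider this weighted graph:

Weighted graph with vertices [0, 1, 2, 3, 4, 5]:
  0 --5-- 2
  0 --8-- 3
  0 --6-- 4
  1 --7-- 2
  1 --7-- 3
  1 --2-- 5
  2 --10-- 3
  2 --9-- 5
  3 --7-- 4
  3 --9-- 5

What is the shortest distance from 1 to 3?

Using Dijkstra's algorithm from vertex 1:
Shortest path: 1 -> 3
Total weight: 7 = 7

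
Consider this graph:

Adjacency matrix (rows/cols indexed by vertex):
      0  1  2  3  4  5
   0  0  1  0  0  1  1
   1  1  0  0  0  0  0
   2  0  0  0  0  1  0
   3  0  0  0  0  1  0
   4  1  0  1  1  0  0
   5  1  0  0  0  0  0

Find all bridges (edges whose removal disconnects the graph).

A bridge is an edge whose removal increases the number of connected components.
Bridges found: (0,1), (0,4), (0,5), (2,4), (3,4)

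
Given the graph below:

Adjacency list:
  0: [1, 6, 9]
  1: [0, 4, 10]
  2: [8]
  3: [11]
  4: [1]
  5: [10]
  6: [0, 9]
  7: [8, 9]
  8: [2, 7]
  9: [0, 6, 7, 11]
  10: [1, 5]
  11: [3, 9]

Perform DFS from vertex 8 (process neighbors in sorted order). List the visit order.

DFS from vertex 8 (neighbors processed in ascending order):
Visit order: 8, 2, 7, 9, 0, 1, 4, 10, 5, 6, 11, 3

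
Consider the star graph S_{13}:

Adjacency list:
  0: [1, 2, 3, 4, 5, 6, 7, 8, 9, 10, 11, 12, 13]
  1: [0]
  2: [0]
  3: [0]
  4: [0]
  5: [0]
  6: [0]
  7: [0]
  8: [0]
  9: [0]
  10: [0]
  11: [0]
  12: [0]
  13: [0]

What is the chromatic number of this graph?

S_{13} has one hub adjacent to 13 leaves; leaves are pairwise non-adjacent.
Color the hub 0 and every leaf 1.
Chromatic number = 2.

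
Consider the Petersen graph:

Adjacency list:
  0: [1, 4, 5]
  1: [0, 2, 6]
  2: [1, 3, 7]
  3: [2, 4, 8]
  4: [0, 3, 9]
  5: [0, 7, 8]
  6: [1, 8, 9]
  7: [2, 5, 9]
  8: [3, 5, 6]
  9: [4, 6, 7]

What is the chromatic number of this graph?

The Petersen graph contains odd cycles (e.g. the outer 5-cycle), so chi >= 3.
A proper 3-coloring exists (it is a well-known 3-chromatic graph).
Chromatic number = 3.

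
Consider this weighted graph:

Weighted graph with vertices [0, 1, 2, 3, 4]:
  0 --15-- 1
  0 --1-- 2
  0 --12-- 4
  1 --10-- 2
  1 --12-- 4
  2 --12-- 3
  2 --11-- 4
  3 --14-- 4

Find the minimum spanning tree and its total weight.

Applying Kruskal's algorithm (sort edges by weight, add if no cycle):
  Add (0,2) w=1
  Add (1,2) w=10
  Add (2,4) w=11
  Skip (0,4) w=12 (creates cycle)
  Skip (1,4) w=12 (creates cycle)
  Add (2,3) w=12
  Skip (3,4) w=14 (creates cycle)
  Skip (0,1) w=15 (creates cycle)
MST weight = 34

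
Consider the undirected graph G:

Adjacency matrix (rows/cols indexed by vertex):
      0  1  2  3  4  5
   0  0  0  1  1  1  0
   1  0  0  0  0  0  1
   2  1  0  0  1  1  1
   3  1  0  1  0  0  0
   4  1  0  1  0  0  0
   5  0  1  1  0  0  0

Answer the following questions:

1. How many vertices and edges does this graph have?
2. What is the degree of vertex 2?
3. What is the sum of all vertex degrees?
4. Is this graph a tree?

Count: 6 vertices, 7 edges.
Vertex 2 has neighbors [0, 3, 4, 5], degree = 4.
Handshaking lemma: 2 * 7 = 14.
A tree on 6 vertices has 5 edges. This graph has 7 edges (2 extra). Not a tree.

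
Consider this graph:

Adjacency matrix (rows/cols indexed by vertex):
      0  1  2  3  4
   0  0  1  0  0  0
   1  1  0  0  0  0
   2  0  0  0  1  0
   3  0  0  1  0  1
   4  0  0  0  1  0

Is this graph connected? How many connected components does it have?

Checking connectivity: the graph has 2 connected component(s).
Components: [[0, 1], [2, 3, 4]]. The graph is NOT connected.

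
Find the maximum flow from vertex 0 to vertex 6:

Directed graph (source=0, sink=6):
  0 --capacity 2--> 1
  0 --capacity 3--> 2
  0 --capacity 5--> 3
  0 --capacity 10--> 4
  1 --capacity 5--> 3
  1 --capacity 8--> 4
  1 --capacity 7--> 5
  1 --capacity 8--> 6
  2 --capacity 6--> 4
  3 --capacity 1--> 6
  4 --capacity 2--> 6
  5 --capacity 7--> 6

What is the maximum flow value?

Computing max flow:
  Flow on (0->1): 2/2
  Flow on (0->3): 1/5
  Flow on (0->4): 2/10
  Flow on (1->6): 2/8
  Flow on (3->6): 1/1
  Flow on (4->6): 2/2
Maximum flow = 5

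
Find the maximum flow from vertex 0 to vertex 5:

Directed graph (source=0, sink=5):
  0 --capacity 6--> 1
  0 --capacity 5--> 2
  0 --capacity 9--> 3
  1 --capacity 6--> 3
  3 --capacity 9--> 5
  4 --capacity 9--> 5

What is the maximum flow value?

Computing max flow:
  Flow on (0->1): 6/6
  Flow on (0->3): 3/9
  Flow on (1->3): 6/6
  Flow on (3->5): 9/9
Maximum flow = 9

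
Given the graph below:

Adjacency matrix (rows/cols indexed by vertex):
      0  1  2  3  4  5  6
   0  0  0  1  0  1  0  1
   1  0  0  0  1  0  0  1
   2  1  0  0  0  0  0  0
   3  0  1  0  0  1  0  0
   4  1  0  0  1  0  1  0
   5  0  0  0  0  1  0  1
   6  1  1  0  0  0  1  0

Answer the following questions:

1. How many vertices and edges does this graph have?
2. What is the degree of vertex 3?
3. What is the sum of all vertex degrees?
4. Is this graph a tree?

Count: 7 vertices, 8 edges.
Vertex 3 has neighbors [1, 4], degree = 2.
Handshaking lemma: 2 * 8 = 16.
A tree on 7 vertices has 6 edges. This graph has 8 edges (2 extra). Not a tree.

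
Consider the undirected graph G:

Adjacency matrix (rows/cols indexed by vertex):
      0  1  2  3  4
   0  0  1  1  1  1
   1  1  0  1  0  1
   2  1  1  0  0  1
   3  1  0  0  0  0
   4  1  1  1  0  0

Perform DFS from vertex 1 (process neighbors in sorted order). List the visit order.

DFS from vertex 1 (neighbors processed in ascending order):
Visit order: 1, 0, 2, 4, 3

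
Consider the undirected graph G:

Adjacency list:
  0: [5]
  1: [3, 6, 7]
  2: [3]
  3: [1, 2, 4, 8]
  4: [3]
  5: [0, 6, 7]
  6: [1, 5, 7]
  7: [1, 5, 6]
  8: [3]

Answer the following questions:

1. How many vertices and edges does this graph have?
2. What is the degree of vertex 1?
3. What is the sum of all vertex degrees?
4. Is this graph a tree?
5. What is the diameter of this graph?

Count: 9 vertices, 10 edges.
Vertex 1 has neighbors [3, 6, 7], degree = 3.
Handshaking lemma: 2 * 10 = 20.
A tree on 9 vertices has 8 edges. This graph has 10 edges (2 extra). Not a tree.
Diameter (longest shortest path) = 5.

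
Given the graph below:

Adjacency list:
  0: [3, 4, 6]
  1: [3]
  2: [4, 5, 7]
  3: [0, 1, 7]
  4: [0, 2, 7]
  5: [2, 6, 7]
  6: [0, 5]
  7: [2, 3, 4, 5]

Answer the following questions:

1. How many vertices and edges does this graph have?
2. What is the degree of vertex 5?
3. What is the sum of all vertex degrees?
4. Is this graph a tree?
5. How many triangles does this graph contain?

Count: 8 vertices, 11 edges.
Vertex 5 has neighbors [2, 6, 7], degree = 3.
Handshaking lemma: 2 * 11 = 22.
A tree on 8 vertices has 7 edges. This graph has 11 edges (4 extra). Not a tree.
Number of triangles = 2.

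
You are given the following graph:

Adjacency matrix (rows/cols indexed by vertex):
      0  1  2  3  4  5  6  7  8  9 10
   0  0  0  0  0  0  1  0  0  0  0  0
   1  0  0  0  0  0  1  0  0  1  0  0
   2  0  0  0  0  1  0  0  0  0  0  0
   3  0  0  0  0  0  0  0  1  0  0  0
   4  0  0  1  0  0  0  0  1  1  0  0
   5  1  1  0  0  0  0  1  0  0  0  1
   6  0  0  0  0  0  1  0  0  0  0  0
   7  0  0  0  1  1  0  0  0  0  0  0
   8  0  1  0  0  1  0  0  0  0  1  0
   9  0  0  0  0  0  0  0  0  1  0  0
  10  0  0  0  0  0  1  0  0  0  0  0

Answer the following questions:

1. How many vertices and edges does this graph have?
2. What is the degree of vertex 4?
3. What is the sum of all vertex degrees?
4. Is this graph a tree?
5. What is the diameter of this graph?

Count: 11 vertices, 10 edges.
Vertex 4 has neighbors [2, 7, 8], degree = 3.
Handshaking lemma: 2 * 10 = 20.
A graph is a tree iff it is connected and has exactly n-1 edges. This graph is connected (all 11 vertices in one component) and has 11-1 = 10 edges. It is a tree.
Diameter (longest shortest path) = 6.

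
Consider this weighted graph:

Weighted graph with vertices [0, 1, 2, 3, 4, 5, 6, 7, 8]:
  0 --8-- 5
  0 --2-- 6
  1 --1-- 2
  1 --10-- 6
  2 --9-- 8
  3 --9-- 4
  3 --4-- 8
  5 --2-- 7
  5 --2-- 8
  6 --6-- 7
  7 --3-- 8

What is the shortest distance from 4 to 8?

Using Dijkstra's algorithm from vertex 4:
Shortest path: 4 -> 3 -> 8
Total weight: 9 + 4 = 13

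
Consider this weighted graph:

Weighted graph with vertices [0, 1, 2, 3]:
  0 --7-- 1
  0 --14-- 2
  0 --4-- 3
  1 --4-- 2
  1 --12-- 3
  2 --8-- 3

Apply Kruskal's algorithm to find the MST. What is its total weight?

Applying Kruskal's algorithm (sort edges by weight, add if no cycle):
  Add (0,3) w=4
  Add (1,2) w=4
  Add (0,1) w=7
  Skip (2,3) w=8 (creates cycle)
  Skip (1,3) w=12 (creates cycle)
  Skip (0,2) w=14 (creates cycle)
MST weight = 15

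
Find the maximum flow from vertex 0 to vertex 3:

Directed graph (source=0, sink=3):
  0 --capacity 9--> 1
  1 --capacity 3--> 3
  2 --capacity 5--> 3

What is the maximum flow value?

Computing max flow:
  Flow on (0->1): 3/9
  Flow on (1->3): 3/3
Maximum flow = 3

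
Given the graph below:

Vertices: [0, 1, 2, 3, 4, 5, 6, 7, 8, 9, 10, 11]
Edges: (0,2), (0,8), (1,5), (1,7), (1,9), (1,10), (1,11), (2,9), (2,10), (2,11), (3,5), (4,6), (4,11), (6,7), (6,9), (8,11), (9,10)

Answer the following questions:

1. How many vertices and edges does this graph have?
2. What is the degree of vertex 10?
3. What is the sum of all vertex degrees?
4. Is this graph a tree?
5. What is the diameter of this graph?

Count: 12 vertices, 17 edges.
Vertex 10 has neighbors [1, 2, 9], degree = 3.
Handshaking lemma: 2 * 17 = 34.
A tree on 12 vertices has 11 edges. This graph has 17 edges (6 extra). Not a tree.
Diameter (longest shortest path) = 5.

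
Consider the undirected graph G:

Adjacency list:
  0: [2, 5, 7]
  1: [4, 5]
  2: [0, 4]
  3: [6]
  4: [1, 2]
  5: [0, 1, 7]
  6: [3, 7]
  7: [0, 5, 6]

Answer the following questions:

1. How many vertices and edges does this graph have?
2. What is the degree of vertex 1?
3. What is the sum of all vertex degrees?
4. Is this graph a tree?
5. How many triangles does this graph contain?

Count: 8 vertices, 9 edges.
Vertex 1 has neighbors [4, 5], degree = 2.
Handshaking lemma: 2 * 9 = 18.
A tree on 8 vertices has 7 edges. This graph has 9 edges (2 extra). Not a tree.
Number of triangles = 1.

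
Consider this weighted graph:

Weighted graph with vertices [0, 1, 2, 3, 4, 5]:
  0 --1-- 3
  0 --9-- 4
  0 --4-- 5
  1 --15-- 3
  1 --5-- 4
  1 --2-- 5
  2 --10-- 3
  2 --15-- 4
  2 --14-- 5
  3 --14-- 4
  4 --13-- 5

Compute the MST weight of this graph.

Applying Kruskal's algorithm (sort edges by weight, add if no cycle):
  Add (0,3) w=1
  Add (1,5) w=2
  Add (0,5) w=4
  Add (1,4) w=5
  Skip (0,4) w=9 (creates cycle)
  Add (2,3) w=10
  Skip (4,5) w=13 (creates cycle)
  Skip (2,5) w=14 (creates cycle)
  Skip (3,4) w=14 (creates cycle)
  Skip (1,3) w=15 (creates cycle)
  Skip (2,4) w=15 (creates cycle)
MST weight = 22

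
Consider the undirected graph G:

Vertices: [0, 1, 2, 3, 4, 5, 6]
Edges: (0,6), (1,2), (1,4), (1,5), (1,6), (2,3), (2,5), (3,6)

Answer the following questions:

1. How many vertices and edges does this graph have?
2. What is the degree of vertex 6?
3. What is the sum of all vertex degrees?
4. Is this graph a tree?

Count: 7 vertices, 8 edges.
Vertex 6 has neighbors [0, 1, 3], degree = 3.
Handshaking lemma: 2 * 8 = 16.
A tree on 7 vertices has 6 edges. This graph has 8 edges (2 extra). Not a tree.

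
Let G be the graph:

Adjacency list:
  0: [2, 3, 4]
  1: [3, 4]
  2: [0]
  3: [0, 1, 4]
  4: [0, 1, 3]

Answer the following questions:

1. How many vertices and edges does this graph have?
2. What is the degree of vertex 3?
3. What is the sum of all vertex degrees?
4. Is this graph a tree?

Count: 5 vertices, 6 edges.
Vertex 3 has neighbors [0, 1, 4], degree = 3.
Handshaking lemma: 2 * 6 = 12.
A tree on 5 vertices has 4 edges. This graph has 6 edges (2 extra). Not a tree.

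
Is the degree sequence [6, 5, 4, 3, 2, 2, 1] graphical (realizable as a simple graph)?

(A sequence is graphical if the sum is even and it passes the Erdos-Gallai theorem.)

Sum of degrees = 23. Sum is odd, so the sequence is NOT graphical.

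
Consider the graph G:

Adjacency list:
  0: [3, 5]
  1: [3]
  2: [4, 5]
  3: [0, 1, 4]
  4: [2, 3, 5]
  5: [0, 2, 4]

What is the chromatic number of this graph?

The graph has a maximum clique of size 3 (lower bound on chromatic number).
A valid 3-coloring: {0: 1, 1: 1, 2: 2, 3: 0, 4: 1, 5: 0}.
Chromatic number = 3.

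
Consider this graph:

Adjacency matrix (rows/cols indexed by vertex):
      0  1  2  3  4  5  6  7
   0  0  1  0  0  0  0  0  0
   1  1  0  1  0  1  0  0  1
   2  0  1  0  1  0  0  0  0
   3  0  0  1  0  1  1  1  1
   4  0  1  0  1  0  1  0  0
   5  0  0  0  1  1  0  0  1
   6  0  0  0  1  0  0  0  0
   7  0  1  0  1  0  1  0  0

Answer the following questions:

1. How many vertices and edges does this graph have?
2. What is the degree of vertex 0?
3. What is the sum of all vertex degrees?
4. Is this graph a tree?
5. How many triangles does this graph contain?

Count: 8 vertices, 11 edges.
Vertex 0 has neighbors [1], degree = 1.
Handshaking lemma: 2 * 11 = 22.
A tree on 8 vertices has 7 edges. This graph has 11 edges (4 extra). Not a tree.
Number of triangles = 2.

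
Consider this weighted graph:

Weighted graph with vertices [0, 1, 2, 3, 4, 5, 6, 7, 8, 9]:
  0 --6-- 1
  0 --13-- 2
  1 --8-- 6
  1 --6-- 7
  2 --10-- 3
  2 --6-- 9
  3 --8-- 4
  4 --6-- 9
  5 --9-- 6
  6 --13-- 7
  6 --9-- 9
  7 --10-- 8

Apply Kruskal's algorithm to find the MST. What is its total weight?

Applying Kruskal's algorithm (sort edges by weight, add if no cycle):
  Add (0,1) w=6
  Add (1,7) w=6
  Add (2,9) w=6
  Add (4,9) w=6
  Add (1,6) w=8
  Add (3,4) w=8
  Add (5,6) w=9
  Add (6,9) w=9
  Skip (2,3) w=10 (creates cycle)
  Add (7,8) w=10
  Skip (0,2) w=13 (creates cycle)
  Skip (6,7) w=13 (creates cycle)
MST weight = 68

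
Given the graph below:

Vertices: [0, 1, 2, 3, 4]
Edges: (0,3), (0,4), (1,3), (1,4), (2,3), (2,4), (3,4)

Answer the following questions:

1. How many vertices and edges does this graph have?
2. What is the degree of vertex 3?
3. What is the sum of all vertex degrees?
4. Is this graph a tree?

Count: 5 vertices, 7 edges.
Vertex 3 has neighbors [0, 1, 2, 4], degree = 4.
Handshaking lemma: 2 * 7 = 14.
A tree on 5 vertices has 4 edges. This graph has 7 edges (3 extra). Not a tree.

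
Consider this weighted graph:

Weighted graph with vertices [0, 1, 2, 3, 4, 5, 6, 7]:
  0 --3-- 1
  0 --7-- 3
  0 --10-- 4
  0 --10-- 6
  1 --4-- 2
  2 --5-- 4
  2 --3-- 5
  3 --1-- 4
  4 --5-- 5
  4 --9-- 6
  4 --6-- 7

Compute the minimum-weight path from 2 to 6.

Using Dijkstra's algorithm from vertex 2:
Shortest path: 2 -> 4 -> 6
Total weight: 5 + 9 = 14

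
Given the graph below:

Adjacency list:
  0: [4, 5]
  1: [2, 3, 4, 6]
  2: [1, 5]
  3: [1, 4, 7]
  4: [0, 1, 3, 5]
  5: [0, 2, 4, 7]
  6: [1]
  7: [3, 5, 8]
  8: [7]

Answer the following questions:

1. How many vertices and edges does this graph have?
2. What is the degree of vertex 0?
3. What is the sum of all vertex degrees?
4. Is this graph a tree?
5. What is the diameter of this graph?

Count: 9 vertices, 12 edges.
Vertex 0 has neighbors [4, 5], degree = 2.
Handshaking lemma: 2 * 12 = 24.
A tree on 9 vertices has 8 edges. This graph has 12 edges (4 extra). Not a tree.
Diameter (longest shortest path) = 4.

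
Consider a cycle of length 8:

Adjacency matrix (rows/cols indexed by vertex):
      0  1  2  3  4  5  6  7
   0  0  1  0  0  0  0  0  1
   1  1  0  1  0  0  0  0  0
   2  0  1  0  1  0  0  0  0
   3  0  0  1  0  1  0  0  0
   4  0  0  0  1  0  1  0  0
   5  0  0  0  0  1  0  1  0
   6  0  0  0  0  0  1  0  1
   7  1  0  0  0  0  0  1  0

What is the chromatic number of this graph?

This is an even cycle (C_8). Even cycles are bipartite.
Chromatic number = 2.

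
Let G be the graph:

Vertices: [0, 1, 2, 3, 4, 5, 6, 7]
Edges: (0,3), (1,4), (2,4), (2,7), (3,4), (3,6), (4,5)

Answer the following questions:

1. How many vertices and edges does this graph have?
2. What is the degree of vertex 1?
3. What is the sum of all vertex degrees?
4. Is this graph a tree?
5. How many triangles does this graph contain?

Count: 8 vertices, 7 edges.
Vertex 1 has neighbors [4], degree = 1.
Handshaking lemma: 2 * 7 = 14.
A graph is a tree iff it is connected and has exactly n-1 edges. This graph is connected (all 8 vertices in one component) and has 8-1 = 7 edges. It is a tree.
Number of triangles = 0.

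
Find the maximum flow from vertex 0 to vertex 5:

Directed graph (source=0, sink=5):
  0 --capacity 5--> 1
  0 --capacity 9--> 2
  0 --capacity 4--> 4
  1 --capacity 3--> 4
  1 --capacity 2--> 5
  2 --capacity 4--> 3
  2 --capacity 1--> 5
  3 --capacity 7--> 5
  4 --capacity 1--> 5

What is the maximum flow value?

Computing max flow:
  Flow on (0->1): 2/5
  Flow on (0->2): 5/9
  Flow on (0->4): 1/4
  Flow on (1->5): 2/2
  Flow on (2->3): 4/4
  Flow on (2->5): 1/1
  Flow on (3->5): 4/7
  Flow on (4->5): 1/1
Maximum flow = 8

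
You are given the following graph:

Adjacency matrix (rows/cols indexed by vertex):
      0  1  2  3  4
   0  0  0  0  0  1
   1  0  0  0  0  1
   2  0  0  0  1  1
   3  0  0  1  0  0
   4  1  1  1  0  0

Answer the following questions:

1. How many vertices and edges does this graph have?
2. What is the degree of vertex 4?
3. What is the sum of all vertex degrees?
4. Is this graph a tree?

Count: 5 vertices, 4 edges.
Vertex 4 has neighbors [0, 1, 2], degree = 3.
Handshaking lemma: 2 * 4 = 8.
A graph is a tree iff it is connected and has exactly n-1 edges. This graph is connected (all 5 vertices in one component) and has 5-1 = 4 edges. It is a tree.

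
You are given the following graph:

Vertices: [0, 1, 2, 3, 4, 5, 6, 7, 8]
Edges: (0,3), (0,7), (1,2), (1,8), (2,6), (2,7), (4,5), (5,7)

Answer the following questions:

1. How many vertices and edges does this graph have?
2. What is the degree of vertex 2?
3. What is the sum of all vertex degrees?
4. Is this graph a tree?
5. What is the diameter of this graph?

Count: 9 vertices, 8 edges.
Vertex 2 has neighbors [1, 6, 7], degree = 3.
Handshaking lemma: 2 * 8 = 16.
A graph is a tree iff it is connected and has exactly n-1 edges. This graph is connected (all 9 vertices in one component) and has 9-1 = 8 edges. It is a tree.
Diameter (longest shortest path) = 5.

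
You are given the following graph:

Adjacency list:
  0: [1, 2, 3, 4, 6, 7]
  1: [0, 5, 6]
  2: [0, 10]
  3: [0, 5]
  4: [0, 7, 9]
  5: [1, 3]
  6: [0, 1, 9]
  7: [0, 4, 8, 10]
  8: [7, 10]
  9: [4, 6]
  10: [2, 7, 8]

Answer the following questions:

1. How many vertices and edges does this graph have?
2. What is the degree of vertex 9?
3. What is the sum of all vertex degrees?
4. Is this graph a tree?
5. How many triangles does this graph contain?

Count: 11 vertices, 16 edges.
Vertex 9 has neighbors [4, 6], degree = 2.
Handshaking lemma: 2 * 16 = 32.
A tree on 11 vertices has 10 edges. This graph has 16 edges (6 extra). Not a tree.
Number of triangles = 3.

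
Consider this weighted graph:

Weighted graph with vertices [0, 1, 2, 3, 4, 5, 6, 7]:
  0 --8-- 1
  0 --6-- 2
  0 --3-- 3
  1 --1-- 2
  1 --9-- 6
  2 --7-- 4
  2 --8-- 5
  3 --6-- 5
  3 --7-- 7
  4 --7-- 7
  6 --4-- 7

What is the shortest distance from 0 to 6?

Using Dijkstra's algorithm from vertex 0:
Shortest path: 0 -> 3 -> 7 -> 6
Total weight: 3 + 7 + 4 = 14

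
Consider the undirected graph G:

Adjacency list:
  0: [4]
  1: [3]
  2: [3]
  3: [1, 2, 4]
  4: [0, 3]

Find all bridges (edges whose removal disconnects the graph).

A bridge is an edge whose removal increases the number of connected components.
Bridges found: (0,4), (1,3), (2,3), (3,4)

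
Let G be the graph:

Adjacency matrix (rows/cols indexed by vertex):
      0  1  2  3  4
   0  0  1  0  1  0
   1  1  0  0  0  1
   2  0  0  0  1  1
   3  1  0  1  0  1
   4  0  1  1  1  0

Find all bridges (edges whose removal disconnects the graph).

No bridges found. The graph is 2-edge-connected (no single edge removal disconnects it).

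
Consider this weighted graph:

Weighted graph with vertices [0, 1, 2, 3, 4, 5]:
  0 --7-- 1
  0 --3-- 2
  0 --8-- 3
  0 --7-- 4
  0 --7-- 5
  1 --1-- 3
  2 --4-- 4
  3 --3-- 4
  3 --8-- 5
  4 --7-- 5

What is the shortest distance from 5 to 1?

Using Dijkstra's algorithm from vertex 5:
Shortest path: 5 -> 3 -> 1
Total weight: 8 + 1 = 9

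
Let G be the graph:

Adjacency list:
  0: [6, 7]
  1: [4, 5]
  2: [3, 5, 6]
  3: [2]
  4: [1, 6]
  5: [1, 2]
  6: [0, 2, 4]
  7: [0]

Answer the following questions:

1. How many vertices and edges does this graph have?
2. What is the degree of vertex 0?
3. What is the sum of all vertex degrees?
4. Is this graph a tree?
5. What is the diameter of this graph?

Count: 8 vertices, 8 edges.
Vertex 0 has neighbors [6, 7], degree = 2.
Handshaking lemma: 2 * 8 = 16.
A tree on 8 vertices has 7 edges. This graph has 8 edges (1 extra). Not a tree.
Diameter (longest shortest path) = 4.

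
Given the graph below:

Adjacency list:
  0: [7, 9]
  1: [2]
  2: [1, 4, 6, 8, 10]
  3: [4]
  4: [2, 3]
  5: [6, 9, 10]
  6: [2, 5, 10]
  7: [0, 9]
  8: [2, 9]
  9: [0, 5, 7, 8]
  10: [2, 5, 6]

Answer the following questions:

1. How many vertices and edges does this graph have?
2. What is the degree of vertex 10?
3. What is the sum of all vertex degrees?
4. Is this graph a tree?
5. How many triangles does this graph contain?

Count: 11 vertices, 14 edges.
Vertex 10 has neighbors [2, 5, 6], degree = 3.
Handshaking lemma: 2 * 14 = 28.
A tree on 11 vertices has 10 edges. This graph has 14 edges (4 extra). Not a tree.
Number of triangles = 3.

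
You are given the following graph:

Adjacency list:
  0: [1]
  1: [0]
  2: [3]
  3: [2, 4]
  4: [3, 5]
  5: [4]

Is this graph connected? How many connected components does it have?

Checking connectivity: the graph has 2 connected component(s).
Components: [[0, 1], [2, 3, 4, 5]]. The graph is NOT connected.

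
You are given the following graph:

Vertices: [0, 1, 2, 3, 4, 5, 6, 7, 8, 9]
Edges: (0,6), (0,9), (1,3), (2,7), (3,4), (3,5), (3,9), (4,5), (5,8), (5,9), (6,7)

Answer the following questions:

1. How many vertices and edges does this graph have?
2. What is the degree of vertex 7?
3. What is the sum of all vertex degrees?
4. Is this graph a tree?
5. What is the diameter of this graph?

Count: 10 vertices, 11 edges.
Vertex 7 has neighbors [2, 6], degree = 2.
Handshaking lemma: 2 * 11 = 22.
A tree on 10 vertices has 9 edges. This graph has 11 edges (2 extra). Not a tree.
Diameter (longest shortest path) = 6.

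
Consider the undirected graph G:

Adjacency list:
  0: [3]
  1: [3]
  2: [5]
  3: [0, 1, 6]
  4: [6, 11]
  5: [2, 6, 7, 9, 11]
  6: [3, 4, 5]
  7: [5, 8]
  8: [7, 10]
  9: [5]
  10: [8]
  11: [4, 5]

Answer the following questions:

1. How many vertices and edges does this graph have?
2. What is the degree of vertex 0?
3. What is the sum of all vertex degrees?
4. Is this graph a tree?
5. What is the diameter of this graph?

Count: 12 vertices, 12 edges.
Vertex 0 has neighbors [3], degree = 1.
Handshaking lemma: 2 * 12 = 24.
A tree on 12 vertices has 11 edges. This graph has 12 edges (1 extra). Not a tree.
Diameter (longest shortest path) = 6.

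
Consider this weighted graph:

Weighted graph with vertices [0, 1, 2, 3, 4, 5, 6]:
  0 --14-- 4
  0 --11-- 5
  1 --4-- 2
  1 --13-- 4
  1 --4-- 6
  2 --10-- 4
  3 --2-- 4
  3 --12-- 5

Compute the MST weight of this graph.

Applying Kruskal's algorithm (sort edges by weight, add if no cycle):
  Add (3,4) w=2
  Add (1,2) w=4
  Add (1,6) w=4
  Add (2,4) w=10
  Add (0,5) w=11
  Add (3,5) w=12
  Skip (1,4) w=13 (creates cycle)
  Skip (0,4) w=14 (creates cycle)
MST weight = 43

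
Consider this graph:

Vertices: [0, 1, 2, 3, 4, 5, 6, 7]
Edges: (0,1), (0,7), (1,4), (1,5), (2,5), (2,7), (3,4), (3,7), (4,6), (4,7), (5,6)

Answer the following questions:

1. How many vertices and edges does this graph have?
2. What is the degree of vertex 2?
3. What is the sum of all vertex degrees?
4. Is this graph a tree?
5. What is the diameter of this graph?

Count: 8 vertices, 11 edges.
Vertex 2 has neighbors [5, 7], degree = 2.
Handshaking lemma: 2 * 11 = 22.
A tree on 8 vertices has 7 edges. This graph has 11 edges (4 extra). Not a tree.
Diameter (longest shortest path) = 3.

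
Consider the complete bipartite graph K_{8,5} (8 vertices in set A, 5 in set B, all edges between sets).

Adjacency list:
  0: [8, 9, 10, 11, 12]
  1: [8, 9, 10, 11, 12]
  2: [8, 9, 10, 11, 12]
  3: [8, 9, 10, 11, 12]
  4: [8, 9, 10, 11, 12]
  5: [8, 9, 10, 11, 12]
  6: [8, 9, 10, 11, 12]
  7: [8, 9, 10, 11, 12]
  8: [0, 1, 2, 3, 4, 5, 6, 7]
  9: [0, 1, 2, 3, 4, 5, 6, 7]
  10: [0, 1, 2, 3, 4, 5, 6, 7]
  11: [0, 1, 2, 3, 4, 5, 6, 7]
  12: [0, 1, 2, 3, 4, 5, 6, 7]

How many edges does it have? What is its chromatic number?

K_{8,5} has 8 * 5 = 40 edges.
Bipartite graphs have chromatic number 2 (color each partition differently).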